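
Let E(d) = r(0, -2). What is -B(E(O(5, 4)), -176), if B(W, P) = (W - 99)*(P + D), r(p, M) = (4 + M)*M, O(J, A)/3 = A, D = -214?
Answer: -40170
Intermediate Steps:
O(J, A) = 3*A
r(p, M) = M*(4 + M)
E(d) = -4 (E(d) = -2*(4 - 2) = -2*2 = -4)
B(W, P) = (-214 + P)*(-99 + W) (B(W, P) = (W - 99)*(P - 214) = (-99 + W)*(-214 + P) = (-214 + P)*(-99 + W))
-B(E(O(5, 4)), -176) = -(21186 - 214*(-4) - 99*(-176) - 176*(-4)) = -(21186 + 856 + 17424 + 704) = -1*40170 = -40170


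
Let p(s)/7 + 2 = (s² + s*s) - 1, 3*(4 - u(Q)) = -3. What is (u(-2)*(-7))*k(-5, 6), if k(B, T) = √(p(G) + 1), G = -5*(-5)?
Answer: -105*√970 ≈ -3270.2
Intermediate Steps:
u(Q) = 5 (u(Q) = 4 - ⅓*(-3) = 4 + 1 = 5)
G = 25
p(s) = -21 + 14*s² (p(s) = -14 + 7*((s² + s*s) - 1) = -14 + 7*((s² + s²) - 1) = -14 + 7*(2*s² - 1) = -14 + 7*(-1 + 2*s²) = -14 + (-7 + 14*s²) = -21 + 14*s²)
k(B, T) = 3*√970 (k(B, T) = √((-21 + 14*25²) + 1) = √((-21 + 14*625) + 1) = √((-21 + 8750) + 1) = √(8729 + 1) = √8730 = 3*√970)
(u(-2)*(-7))*k(-5, 6) = (5*(-7))*(3*√970) = -105*√970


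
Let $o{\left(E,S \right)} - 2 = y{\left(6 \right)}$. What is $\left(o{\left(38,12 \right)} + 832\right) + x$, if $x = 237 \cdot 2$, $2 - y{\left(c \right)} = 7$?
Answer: $1303$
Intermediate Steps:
$y{\left(c \right)} = -5$ ($y{\left(c \right)} = 2 - 7 = -5$)
$x = 474$
$o{\left(E,S \right)} = -3$ ($o{\left(E,S \right)} = 2 - 5 = -3$)
$\left(o{\left(38,12 \right)} + 832\right) + x = \left(-3 + 832\right) + 474 = 829 + 474 = 1303$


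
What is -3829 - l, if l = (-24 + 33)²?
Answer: -3910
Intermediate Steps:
l = 81 (l = 9² = 81)
-3829 - l = -3829 - 1*81 = -3829 - 81 = -3910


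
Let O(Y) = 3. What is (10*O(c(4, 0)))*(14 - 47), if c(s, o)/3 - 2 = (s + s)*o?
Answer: -990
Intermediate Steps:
c(s, o) = 6 + 6*o*s (c(s, o) = 6 + 3*((s + s)*o) = 6 + 3*((2*s)*o) = 6 + 3*(2*o*s) = 6 + 6*o*s)
(10*O(c(4, 0)))*(14 - 47) = (10*3)*(14 - 47) = 30*(-33) = -990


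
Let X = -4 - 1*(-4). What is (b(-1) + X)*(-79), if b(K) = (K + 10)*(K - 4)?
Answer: 3555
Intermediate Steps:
X = 0 (X = -4 + 4 = 0)
b(K) = (-4 + K)*(10 + K) (b(K) = (10 + K)*(-4 + K) = (-4 + K)*(10 + K))
(b(-1) + X)*(-79) = ((-40 + (-1)² + 6*(-1)) + 0)*(-79) = ((-40 + 1 - 6) + 0)*(-79) = (-45 + 0)*(-79) = -45*(-79) = 3555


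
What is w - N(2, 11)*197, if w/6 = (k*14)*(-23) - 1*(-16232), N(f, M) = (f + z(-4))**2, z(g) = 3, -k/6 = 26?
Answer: 393859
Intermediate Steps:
k = -156 (k = -6*26 = -156)
N(f, M) = (3 + f)**2 (N(f, M) = (f + 3)**2 = (3 + f)**2)
w = 398784 (w = 6*(-156*14*(-23) - 1*(-16232)) = 6*(-2184*(-23) + 16232) = 6*(50232 + 16232) = 6*66464 = 398784)
w - N(2, 11)*197 = 398784 - (3 + 2)**2*197 = 398784 - 5**2*197 = 398784 - 25*197 = 398784 - 1*4925 = 398784 - 4925 = 393859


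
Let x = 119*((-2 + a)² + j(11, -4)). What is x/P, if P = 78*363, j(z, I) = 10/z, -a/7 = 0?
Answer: 357/17303 ≈ 0.020632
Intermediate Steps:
a = 0 (a = -7*0 = 0)
x = 6426/11 (x = 119*((-2 + 0)² + 10/11) = 119*((-2)² + 10*(1/11)) = 119*(4 + 10/11) = 119*(54/11) = 6426/11 ≈ 584.18)
P = 28314
x/P = (6426/11)/28314 = (6426/11)*(1/28314) = 357/17303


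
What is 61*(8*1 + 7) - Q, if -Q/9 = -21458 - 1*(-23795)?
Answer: 21948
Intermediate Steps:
Q = -21033 (Q = -9*(-21458 - 1*(-23795)) = -9*(-21458 + 23795) = -9*2337 = -21033)
61*(8*1 + 7) - Q = 61*(8*1 + 7) - 1*(-21033) = 61*(8 + 7) + 21033 = 61*15 + 21033 = 915 + 21033 = 21948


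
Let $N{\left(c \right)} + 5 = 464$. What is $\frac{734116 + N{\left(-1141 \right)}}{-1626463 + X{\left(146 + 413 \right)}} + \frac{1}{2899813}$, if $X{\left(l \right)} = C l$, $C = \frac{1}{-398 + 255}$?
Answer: $- \frac{23431413588089}{51880948757568} \approx -0.45164$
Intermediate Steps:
$C = - \frac{1}{143}$ ($C = \frac{1}{-143} = - \frac{1}{143} \approx -0.006993$)
$N{\left(c \right)} = 459$ ($N{\left(c \right)} = -5 + 464 = 459$)
$X{\left(l \right)} = - \frac{l}{143}$
$\frac{734116 + N{\left(-1141 \right)}}{-1626463 + X{\left(146 + 413 \right)}} + \frac{1}{2899813} = \frac{734116 + 459}{-1626463 - \frac{146 + 413}{143}} + \frac{1}{2899813} = \frac{734575}{-1626463 - \frac{43}{11}} + \frac{1}{2899813} = \frac{734575}{- \frac{17891136}{11}} + \frac{1}{2899813} = 734575 \left(- \frac{11}{17891136}\right) + \frac{1}{2899813} = - \frac{8080325}{17891136} + \frac{1}{2899813} = - \frac{23431413588089}{51880948757568}$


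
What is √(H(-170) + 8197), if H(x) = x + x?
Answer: 9*√97 ≈ 88.640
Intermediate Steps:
H(x) = 2*x
√(H(-170) + 8197) = √(2*(-170) + 8197) = √(-340 + 8197) = √7857 = 9*√97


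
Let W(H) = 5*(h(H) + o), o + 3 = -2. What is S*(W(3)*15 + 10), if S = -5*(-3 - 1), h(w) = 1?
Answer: -5800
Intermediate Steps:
o = -5 (o = -3 - 2 = -5)
W(H) = -20 (W(H) = 5*(1 - 5) = 5*(-4) = -20)
S = 20 (S = -5*(-4) = 20)
S*(W(3)*15 + 10) = 20*(-20*15 + 10) = 20*(-300 + 10) = 20*(-290) = -5800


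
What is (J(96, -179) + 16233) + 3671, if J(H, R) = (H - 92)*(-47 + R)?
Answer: 19000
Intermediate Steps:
J(H, R) = (-92 + H)*(-47 + R)
(J(96, -179) + 16233) + 3671 = ((4324 - 92*(-179) - 47*96 + 96*(-179)) + 16233) + 3671 = ((4324 + 16468 - 4512 - 17184) + 16233) + 3671 = (-904 + 16233) + 3671 = 15329 + 3671 = 19000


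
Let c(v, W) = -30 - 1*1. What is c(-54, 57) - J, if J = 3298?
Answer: -3329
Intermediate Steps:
c(v, W) = -31 (c(v, W) = -30 - 1 = -31)
c(-54, 57) - J = -31 - 1*3298 = -31 - 3298 = -3329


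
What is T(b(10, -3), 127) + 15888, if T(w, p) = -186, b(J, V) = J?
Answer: 15702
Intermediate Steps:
T(b(10, -3), 127) + 15888 = -186 + 15888 = 15702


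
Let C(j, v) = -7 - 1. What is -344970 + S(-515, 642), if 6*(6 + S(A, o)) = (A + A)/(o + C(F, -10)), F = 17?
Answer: -656144867/1902 ≈ -3.4498e+5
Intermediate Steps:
C(j, v) = -8
S(A, o) = -6 + A/(3*(-8 + o)) (S(A, o) = -6 + ((A + A)/(o - 8))/6 = -6 + ((2*A)/(-8 + o))/6 = -6 + (2*A/(-8 + o))/6 = -6 + A/(3*(-8 + o)))
-344970 + S(-515, 642) = -344970 + (144 - 515 - 18*642)/(3*(-8 + 642)) = -344970 + (⅓)*(144 - 515 - 11556)/634 = -344970 + (⅓)*(1/634)*(-11927) = -344970 - 11927/1902 = -656144867/1902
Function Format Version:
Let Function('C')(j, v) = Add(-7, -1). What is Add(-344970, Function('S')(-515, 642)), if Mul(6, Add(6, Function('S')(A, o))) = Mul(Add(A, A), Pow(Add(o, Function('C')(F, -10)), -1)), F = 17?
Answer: Rational(-656144867, 1902) ≈ -3.4498e+5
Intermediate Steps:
Function('C')(j, v) = -8
Function('S')(A, o) = Add(-6, Mul(Rational(1, 3), A, Pow(Add(-8, o), -1))) (Function('S')(A, o) = Add(-6, Mul(Rational(1, 6), Mul(Add(A, A), Pow(Add(o, -8), -1)))) = Add(-6, Mul(Rational(1, 6), Mul(Mul(2, A), Pow(Add(-8, o), -1)))) = Add(-6, Mul(Rational(1, 6), Mul(2, A, Pow(Add(-8, o), -1)))) = Add(-6, Mul(Rational(1, 3), A, Pow(Add(-8, o), -1))))
Add(-344970, Function('S')(-515, 642)) = Add(-344970, Mul(Rational(1, 3), Pow(Add(-8, 642), -1), Add(144, -515, Mul(-18, 642)))) = Add(-344970, Mul(Rational(1, 3), Pow(634, -1), Add(144, -515, -11556))) = Add(-344970, Mul(Rational(1, 3), Rational(1, 634), -11927)) = Add(-344970, Rational(-11927, 1902)) = Rational(-656144867, 1902)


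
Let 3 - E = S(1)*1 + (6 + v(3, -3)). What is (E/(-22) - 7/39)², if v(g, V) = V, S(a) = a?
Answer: 13225/736164 ≈ 0.017965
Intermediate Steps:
E = -1 (E = 3 - (1*1 + (6 - 3)) = 3 - (1 + 3) = 3 - 1*4 = 3 - 4 = -1)
(E/(-22) - 7/39)² = (-1/(-22) - 7/39)² = (-1*(-1/22) - 7*1/39)² = (1/22 - 7/39)² = (-115/858)² = 13225/736164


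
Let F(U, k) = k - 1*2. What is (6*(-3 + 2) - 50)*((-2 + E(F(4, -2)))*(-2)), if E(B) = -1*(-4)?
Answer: 224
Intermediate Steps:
F(U, k) = -2 + k (F(U, k) = k - 2 = -2 + k)
E(B) = 4
(6*(-3 + 2) - 50)*((-2 + E(F(4, -2)))*(-2)) = (6*(-3 + 2) - 50)*((-2 + 4)*(-2)) = (6*(-1) - 50)*(2*(-2)) = (-6 - 50)*(-4) = -56*(-4) = 224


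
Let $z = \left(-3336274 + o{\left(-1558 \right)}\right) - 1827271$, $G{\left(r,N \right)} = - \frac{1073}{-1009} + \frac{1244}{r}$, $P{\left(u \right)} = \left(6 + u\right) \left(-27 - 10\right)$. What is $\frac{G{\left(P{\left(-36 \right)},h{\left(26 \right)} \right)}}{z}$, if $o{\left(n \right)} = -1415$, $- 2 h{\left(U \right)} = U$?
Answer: $- \frac{1223113}{2892351775200} \approx -4.2288 \cdot 10^{-7}$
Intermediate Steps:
$h{\left(U \right)} = - \frac{U}{2}$
$P{\left(u \right)} = -222 - 37 u$ ($P{\left(u \right)} = \left(6 + u\right) \left(-37\right) = -222 - 37 u$)
$G{\left(r,N \right)} = \frac{1073}{1009} + \frac{1244}{r}$ ($G{\left(r,N \right)} = \left(-1073\right) \left(- \frac{1}{1009}\right) + \frac{1244}{r} = \frac{1073}{1009} + \frac{1244}{r}$)
$z = -5164960$ ($z = \left(-3336274 - 1415\right) - 1827271 = -3337689 - 1827271 = -5164960$)
$\frac{G{\left(P{\left(-36 \right)},h{\left(26 \right)} \right)}}{z} = \frac{\frac{1073}{1009} + \frac{1244}{-222 - -1332}}{-5164960} = \left(\frac{1073}{1009} + \frac{1244}{-222 + 1332}\right) \left(- \frac{1}{5164960}\right) = \left(\frac{1073}{1009} + \frac{1244}{1110}\right) \left(- \frac{1}{5164960}\right) = \left(\frac{1073}{1009} + 1244 \cdot \frac{1}{1110}\right) \left(- \frac{1}{5164960}\right) = \left(\frac{1073}{1009} + \frac{622}{555}\right) \left(- \frac{1}{5164960}\right) = \frac{1223113}{559995} \left(- \frac{1}{5164960}\right) = - \frac{1223113}{2892351775200}$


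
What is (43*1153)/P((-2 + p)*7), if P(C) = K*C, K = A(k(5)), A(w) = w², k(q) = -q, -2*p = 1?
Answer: -99158/875 ≈ -113.32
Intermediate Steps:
p = -½ (p = -½*1 = -½ ≈ -0.50000)
K = 25 (K = (-1*5)² = (-5)² = 25)
P(C) = 25*C
(43*1153)/P((-2 + p)*7) = (43*1153)/((25*((-2 - ½)*7))) = 49579/((25*(-5/2*7))) = 49579/((25*(-35/2))) = 49579/(-875/2) = 49579*(-2/875) = -99158/875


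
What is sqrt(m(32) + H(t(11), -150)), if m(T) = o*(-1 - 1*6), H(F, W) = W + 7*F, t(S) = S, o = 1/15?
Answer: I*sqrt(16530)/15 ≈ 8.5713*I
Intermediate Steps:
o = 1/15 ≈ 0.066667
m(T) = -7/15 (m(T) = (-1 - 1*6)/15 = (-1 - 6)/15 = (1/15)*(-7) = -7/15)
sqrt(m(32) + H(t(11), -150)) = sqrt(-7/15 + (-150 + 7*11)) = sqrt(-7/15 + (-150 + 77)) = sqrt(-7/15 - 73) = sqrt(-1102/15) = I*sqrt(16530)/15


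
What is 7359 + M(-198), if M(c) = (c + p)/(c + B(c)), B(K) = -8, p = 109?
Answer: 1516043/206 ≈ 7359.4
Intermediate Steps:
M(c) = (109 + c)/(-8 + c) (M(c) = (c + 109)/(c - 8) = (109 + c)/(-8 + c))
7359 + M(-198) = 7359 + (109 - 198)/(-8 - 198) = 7359 - 89/(-206) = 7359 - 1/206*(-89) = 7359 + 89/206 = 1516043/206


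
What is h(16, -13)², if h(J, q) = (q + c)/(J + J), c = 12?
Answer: 1/1024 ≈ 0.00097656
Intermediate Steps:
h(J, q) = (12 + q)/(2*J) (h(J, q) = (q + 12)/(J + J) = (12 + q)/((2*J)) = (12 + q)*(1/(2*J)) = (12 + q)/(2*J))
h(16, -13)² = ((½)*(12 - 13)/16)² = ((½)*(1/16)*(-1))² = (-1/32)² = 1/1024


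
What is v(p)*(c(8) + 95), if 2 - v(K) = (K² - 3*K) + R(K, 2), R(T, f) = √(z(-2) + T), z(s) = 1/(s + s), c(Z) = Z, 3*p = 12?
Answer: -206 - 103*√15/2 ≈ -405.46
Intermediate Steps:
p = 4 (p = (⅓)*12 = 4)
z(s) = 1/(2*s)
R(T, f) = √(-¼ + T) (R(T, f) = √((½)/(-2) + T) = √((½)*(-½) + T) = √(-¼ + T))
v(K) = 2 - K² + 3*K - √(-1 + 4*K)/2 (v(K) = 2 - ((K² - 3*K) + √(-1 + 4*K)/2) = 2 - (K² + √(-1 + 4*K)/2 - 3*K) = 2 + (-K² + 3*K - √(-1 + 4*K)/2) = 2 - K² + 3*K - √(-1 + 4*K)/2)
v(p)*(c(8) + 95) = (2 - 1*4² + 3*4 - √(-1 + 4*4)/2)*(8 + 95) = (2 - 1*16 + 12 - √(-1 + 16)/2)*103 = (2 - 16 + 12 - √15/2)*103 = (-2 - √15/2)*103 = -206 - 103*√15/2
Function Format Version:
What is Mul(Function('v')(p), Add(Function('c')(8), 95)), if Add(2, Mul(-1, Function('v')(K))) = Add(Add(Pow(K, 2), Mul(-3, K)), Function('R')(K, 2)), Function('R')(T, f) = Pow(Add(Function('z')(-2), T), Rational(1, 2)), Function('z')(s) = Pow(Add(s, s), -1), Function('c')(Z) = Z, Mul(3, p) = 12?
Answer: Add(-206, Mul(Rational(-103, 2), Pow(15, Rational(1, 2)))) ≈ -405.46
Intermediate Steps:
p = 4 (p = Mul(Rational(1, 3), 12) = 4)
Function('z')(s) = Mul(Rational(1, 2), Pow(s, -1)) (Function('z')(s) = Pow(Mul(2, s), -1) = Mul(Rational(1, 2), Pow(s, -1)))
Function('R')(T, f) = Pow(Add(Rational(-1, 4), T), Rational(1, 2)) (Function('R')(T, f) = Pow(Add(Mul(Rational(1, 2), Pow(-2, -1)), T), Rational(1, 2)) = Pow(Add(Mul(Rational(1, 2), Rational(-1, 2)), T), Rational(1, 2)) = Pow(Add(Rational(-1, 4), T), Rational(1, 2)))
Function('v')(K) = Add(2, Mul(-1, Pow(K, 2)), Mul(3, K), Mul(Rational(-1, 2), Pow(Add(-1, Mul(4, K)), Rational(1, 2)))) (Function('v')(K) = Add(2, Mul(-1, Add(Add(Pow(K, 2), Mul(-3, K)), Mul(Rational(1, 2), Pow(Add(-1, Mul(4, K)), Rational(1, 2)))))) = Add(2, Mul(-1, Add(Pow(K, 2), Mul(Rational(1, 2), Pow(Add(-1, Mul(4, K)), Rational(1, 2))), Mul(-3, K)))) = Add(2, Add(Mul(-1, Pow(K, 2)), Mul(3, K), Mul(Rational(-1, 2), Pow(Add(-1, Mul(4, K)), Rational(1, 2))))) = Add(2, Mul(-1, Pow(K, 2)), Mul(3, K), Mul(Rational(-1, 2), Pow(Add(-1, Mul(4, K)), Rational(1, 2)))))
Mul(Function('v')(p), Add(Function('c')(8), 95)) = Mul(Add(2, Mul(-1, Pow(4, 2)), Mul(3, 4), Mul(Rational(-1, 2), Pow(Add(-1, Mul(4, 4)), Rational(1, 2)))), Add(8, 95)) = Mul(Add(2, Mul(-1, 16), 12, Mul(Rational(-1, 2), Pow(Add(-1, 16), Rational(1, 2)))), 103) = Mul(Add(2, -16, 12, Mul(Rational(-1, 2), Pow(15, Rational(1, 2)))), 103) = Mul(Add(-2, Mul(Rational(-1, 2), Pow(15, Rational(1, 2)))), 103) = Add(-206, Mul(Rational(-103, 2), Pow(15, Rational(1, 2))))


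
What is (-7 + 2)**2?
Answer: 25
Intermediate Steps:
(-7 + 2)**2 = (-5)**2 = 25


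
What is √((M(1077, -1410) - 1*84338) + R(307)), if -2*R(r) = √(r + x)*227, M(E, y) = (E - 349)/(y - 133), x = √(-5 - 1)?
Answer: √(-803188665064 - 1080905446*√(307 + I*√6))/3086 ≈ 0.013501 - 293.81*I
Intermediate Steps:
x = I*√6 (x = √(-6) = I*√6 ≈ 2.4495*I)
M(E, y) = (-349 + E)/(-133 + y)
R(r) = -227*√(r + I*√6)/2 (R(r) = -√(r + I*√6)*227/2 = -227*√(r + I*√6)/2)
√((M(1077, -1410) - 1*84338) + R(307)) = √(((-349 + 1077)/(-133 - 1410) - 1*84338) - 227*√(307 + I*√6)/2) = √((728/(-1543) - 84338) - 227*√(307 + I*√6)/2) = √((-1/1543*728 - 84338) - 227*√(307 + I*√6)/2) = √((-728/1543 - 84338) - 227*√(307 + I*√6)/2) = √(-130134262/1543 - 227*√(307 + I*√6)/2)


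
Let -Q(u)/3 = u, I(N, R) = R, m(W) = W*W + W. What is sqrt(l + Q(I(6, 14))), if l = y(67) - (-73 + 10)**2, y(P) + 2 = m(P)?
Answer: sqrt(543) ≈ 23.302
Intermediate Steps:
m(W) = W + W**2 (m(W) = W**2 + W = W + W**2)
y(P) = -2 + P*(1 + P)
Q(u) = -3*u
l = 585 (l = (-2 + 67*(1 + 67)) - (-73 + 10)**2 = (-2 + 67*68) - 1*(-63)**2 = (-2 + 4556) - 1*3969 = 4554 - 3969 = 585)
sqrt(l + Q(I(6, 14))) = sqrt(585 - 3*14) = sqrt(585 - 42) = sqrt(543)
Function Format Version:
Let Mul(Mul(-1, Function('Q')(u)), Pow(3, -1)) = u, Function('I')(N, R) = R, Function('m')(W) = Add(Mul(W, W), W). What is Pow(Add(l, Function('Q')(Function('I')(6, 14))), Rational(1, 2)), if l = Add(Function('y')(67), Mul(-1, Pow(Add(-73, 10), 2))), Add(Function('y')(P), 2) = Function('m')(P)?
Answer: Pow(543, Rational(1, 2)) ≈ 23.302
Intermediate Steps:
Function('m')(W) = Add(W, Pow(W, 2)) (Function('m')(W) = Add(Pow(W, 2), W) = Add(W, Pow(W, 2)))
Function('y')(P) = Add(-2, Mul(P, Add(1, P)))
Function('Q')(u) = Mul(-3, u)
l = 585 (l = Add(Add(-2, Mul(67, Add(1, 67))), Mul(-1, Pow(Add(-73, 10), 2))) = Add(Add(-2, Mul(67, 68)), Mul(-1, Pow(-63, 2))) = Add(Add(-2, 4556), Mul(-1, 3969)) = Add(4554, -3969) = 585)
Pow(Add(l, Function('Q')(Function('I')(6, 14))), Rational(1, 2)) = Pow(Add(585, Mul(-3, 14)), Rational(1, 2)) = Pow(Add(585, -42), Rational(1, 2)) = Pow(543, Rational(1, 2))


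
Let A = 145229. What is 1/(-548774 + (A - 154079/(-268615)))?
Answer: -268615/108398086096 ≈ -2.4780e-6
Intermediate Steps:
1/(-548774 + (A - 154079/(-268615))) = 1/(-548774 + (145229 - 154079/(-268615))) = 1/(-548774 + (145229 - 154079*(-1/268615))) = 1/(-548774 + (145229 + 154079/268615)) = 1/(-548774 + 39010841914/268615) = 1/(-108398086096/268615) = -268615/108398086096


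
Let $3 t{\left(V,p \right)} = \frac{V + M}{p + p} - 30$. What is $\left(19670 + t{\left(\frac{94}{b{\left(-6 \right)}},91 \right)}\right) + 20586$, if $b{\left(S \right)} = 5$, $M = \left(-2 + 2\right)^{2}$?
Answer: $\frac{54935837}{1365} \approx 40246.0$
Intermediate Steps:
$M = 0$ ($M = 0^{2} = 0$)
$t{\left(V,p \right)} = -10 + \frac{V}{6 p}$ ($t{\left(V,p \right)} = \frac{\frac{V + 0}{p + p} - 30}{3} = \frac{\frac{V}{2 p} - 30}{3} = \frac{-30 + \frac{V}{2 p}}{3} = -10 + \frac{V}{6 p}$)
$\left(19670 + t{\left(\frac{94}{b{\left(-6 \right)}},91 \right)}\right) + 20586 = \left(19670 - \left(10 - \frac{94 \cdot \frac{1}{5}}{6 \cdot 91}\right)\right) + 20586 = \left(19670 - \left(10 - \frac{1}{6} \cdot 94 \cdot \frac{1}{5} \cdot \frac{1}{91}\right)\right) + 20586 = \left(19670 - \left(10 - \frac{47}{1365}\right)\right) + 20586 = \left(19670 + \left(-10 + \frac{47}{1365}\right)\right) + 20586 = \left(19670 - \frac{13603}{1365}\right) + 20586 = \frac{26835947}{1365} + 20586 = \frac{54935837}{1365}$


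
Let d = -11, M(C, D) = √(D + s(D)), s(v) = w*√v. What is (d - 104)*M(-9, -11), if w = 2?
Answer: -115*√(-11 + 2*I*√11) ≈ -110.46 - 397.08*I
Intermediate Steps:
s(v) = 2*√v
M(C, D) = √(D + 2*√D)
(d - 104)*M(-9, -11) = (-11 - 104)*√(-11 + 2*√(-11)) = -115*√(-11 + 2*(I*√11)) = -115*√(-11 + 2*I*√11)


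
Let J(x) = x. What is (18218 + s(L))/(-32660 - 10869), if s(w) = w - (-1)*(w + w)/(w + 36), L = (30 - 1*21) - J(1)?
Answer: -200490/478819 ≈ -0.41872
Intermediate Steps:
L = 8 (L = (30 - 1*21) - 1*1 = (30 - 21) - 1 = 9 - 1 = 8)
s(w) = w + 2*w/(36 + w) (s(w) = w - (-1)*(2*w)/(36 + w) = w - (-1)*2*w/(36 + w) = w - (-2)*w/(36 + w) = w + 2*w/(36 + w))
(18218 + s(L))/(-32660 - 10869) = (18218 + 8*(38 + 8)/(36 + 8))/(-32660 - 10869) = (18218 + 8*46/44)/(-43529) = (18218 + 8*(1/44)*46)*(-1/43529) = (18218 + 92/11)*(-1/43529) = (200490/11)*(-1/43529) = -200490/478819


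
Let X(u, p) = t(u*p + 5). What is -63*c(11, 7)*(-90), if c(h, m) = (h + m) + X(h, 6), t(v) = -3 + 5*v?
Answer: 2097900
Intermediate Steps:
X(u, p) = 22 + 5*p*u (X(u, p) = -3 + 5*(u*p + 5) = -3 + 5*(p*u + 5) = -3 + 5*(5 + p*u) = -3 + (25 + 5*p*u) = 22 + 5*p*u)
c(h, m) = 22 + m + 31*h (c(h, m) = (h + m) + (22 + 5*6*h) = (h + m) + (22 + 30*h) = 22 + m + 31*h)
-63*c(11, 7)*(-90) = -63*(22 + 7 + 31*11)*(-90) = -63*(22 + 7 + 341)*(-90) = -63*370*(-90) = -23310*(-90) = 2097900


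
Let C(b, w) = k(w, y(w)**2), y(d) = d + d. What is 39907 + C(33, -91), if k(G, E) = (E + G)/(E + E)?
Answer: 29052659/728 ≈ 39908.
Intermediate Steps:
y(d) = 2*d
k(G, E) = (E + G)/(2*E) (k(G, E) = (E + G)/((2*E)) = (E + G)*(1/(2*E)) = (E + G)/(2*E))
C(b, w) = (w + 4*w**2)/(8*w**2) (C(b, w) = ((2*w)**2 + w)/(2*((2*w)**2)) = (4*w**2 + w)/(2*((4*w**2))) = (1/(4*w**2))*(w + 4*w**2)/2 = (w + 4*w**2)/(8*w**2))
39907 + C(33, -91) = 39907 + (1/8)*(1 + 4*(-91))/(-91) = 39907 + (1/8)*(-1/91)*(1 - 364) = 39907 + (1/8)*(-1/91)*(-363) = 39907 + 363/728 = 29052659/728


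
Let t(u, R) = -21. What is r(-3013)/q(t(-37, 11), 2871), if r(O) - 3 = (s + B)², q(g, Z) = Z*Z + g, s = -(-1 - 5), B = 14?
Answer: 403/8242620 ≈ 4.8892e-5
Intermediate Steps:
s = 6 (s = -1*(-6) = 6)
q(g, Z) = g + Z² (q(g, Z) = Z² + g = g + Z²)
r(O) = 403 (r(O) = 3 + (6 + 14)² = 3 + 20² = 3 + 400 = 403)
r(-3013)/q(t(-37, 11), 2871) = 403/(-21 + 2871²) = 403/(-21 + 8242641) = 403/8242620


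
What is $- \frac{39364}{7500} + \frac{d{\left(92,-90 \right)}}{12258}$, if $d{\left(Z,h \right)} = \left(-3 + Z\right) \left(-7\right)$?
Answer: $- \frac{40599701}{7661250} \approx -5.2994$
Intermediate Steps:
$d{\left(Z,h \right)} = 21 - 7 Z$
$- \frac{39364}{7500} + \frac{d{\left(92,-90 \right)}}{12258} = - \frac{39364}{7500} + \frac{21 - 644}{12258} = \left(-39364\right) \frac{1}{7500} + \left(21 - 644\right) \frac{1}{12258} = - \frac{9841}{1875} - \frac{623}{12258} = - \frac{40599701}{7661250}$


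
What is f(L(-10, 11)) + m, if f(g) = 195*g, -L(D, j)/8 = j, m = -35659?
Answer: -52819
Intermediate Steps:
L(D, j) = -8*j
f(L(-10, 11)) + m = 195*(-8*11) - 35659 = 195*(-88) - 35659 = -17160 - 35659 = -52819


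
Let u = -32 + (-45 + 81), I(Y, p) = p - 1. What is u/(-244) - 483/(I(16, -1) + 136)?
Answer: -29597/8174 ≈ -3.6209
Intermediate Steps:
I(Y, p) = -1 + p
u = 4 (u = -32 + 36 = 4)
u/(-244) - 483/(I(16, -1) + 136) = 4/(-244) - 483/((-1 - 1) + 136) = 4*(-1/244) - 483/(-2 + 136) = -1/61 - 483/134 = -29597/8174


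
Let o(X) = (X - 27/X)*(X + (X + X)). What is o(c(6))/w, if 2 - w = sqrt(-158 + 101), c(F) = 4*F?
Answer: 54 + 27*I*sqrt(57) ≈ 54.0 + 203.85*I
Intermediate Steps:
w = 2 - I*sqrt(57) (w = 2 - sqrt(-158 + 101) = 2 - sqrt(-57) = 2 - I*sqrt(57) ≈ 2.0 - 7.5498*I)
o(X) = 3*X*(X - 27/X) (o(X) = (X - 27/X)*(X + 2*X) = (X - 27/X)*(3*X) = 3*X*(X - 27/X))
o(c(6))/w = (-81 + 3*(4*6)**2)/(2 - I*sqrt(57)) = (-81 + 3*24**2)/(2 - I*sqrt(57)) = (-81 + 3*576)/(2 - I*sqrt(57)) = (-81 + 1728)/(2 - I*sqrt(57)) = 1647/(2 - I*sqrt(57))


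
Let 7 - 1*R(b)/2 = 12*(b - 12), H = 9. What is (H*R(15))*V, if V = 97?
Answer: -50634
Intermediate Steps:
R(b) = 302 - 24*b (R(b) = 14 - 24*(b - 12) = 14 - 24*(-12 + b) = 14 - 2*(-144 + 12*b) = 14 + (288 - 24*b) = 302 - 24*b)
(H*R(15))*V = (9*(302 - 24*15))*97 = (9*(302 - 360))*97 = (9*(-58))*97 = -522*97 = -50634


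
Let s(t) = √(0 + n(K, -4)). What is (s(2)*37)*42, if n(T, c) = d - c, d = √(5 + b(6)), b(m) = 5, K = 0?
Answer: 1554*√(4 + √10) ≈ 4158.9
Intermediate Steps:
d = √10 (d = √(5 + 5) = √10 ≈ 3.1623)
n(T, c) = √10 - c
s(t) = √(4 + √10) (s(t) = √(0 + (√10 - 1*(-4))) = √(0 + (√10 + 4)) = √(0 + (4 + √10)) = √(4 + √10))
(s(2)*37)*42 = (√(4 + √10)*37)*42 = (37*√(4 + √10))*42 = 1554*√(4 + √10)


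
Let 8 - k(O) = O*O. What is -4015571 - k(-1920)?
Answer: -329179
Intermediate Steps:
k(O) = 8 - O² (k(O) = 8 - O*O = 8 - O²)
-4015571 - k(-1920) = -4015571 - (8 - 1*(-1920)²) = -4015571 - (8 - 1*3686400) = -4015571 - (8 - 3686400) = -4015571 - 1*(-3686392) = -4015571 + 3686392 = -329179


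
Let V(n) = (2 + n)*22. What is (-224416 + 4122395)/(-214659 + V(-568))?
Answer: -3897979/227111 ≈ -17.163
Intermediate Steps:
V(n) = 44 + 22*n
(-224416 + 4122395)/(-214659 + V(-568)) = (-224416 + 4122395)/(-214659 + (44 + 22*(-568))) = 3897979/(-214659 + (44 - 12496)) = 3897979/(-214659 - 12452) = 3897979/(-227111) = 3897979*(-1/227111) = -3897979/227111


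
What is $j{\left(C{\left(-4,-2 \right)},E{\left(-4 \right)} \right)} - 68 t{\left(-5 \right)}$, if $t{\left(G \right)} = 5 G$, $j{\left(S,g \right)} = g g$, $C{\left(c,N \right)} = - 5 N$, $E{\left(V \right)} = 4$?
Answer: $1716$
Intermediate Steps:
$j{\left(S,g \right)} = g^{2}$
$j{\left(C{\left(-4,-2 \right)},E{\left(-4 \right)} \right)} - 68 t{\left(-5 \right)} = 4^{2} - 68 \cdot 5 \left(-5\right) = 16 - -1700 = 16 + 1700 = 1716$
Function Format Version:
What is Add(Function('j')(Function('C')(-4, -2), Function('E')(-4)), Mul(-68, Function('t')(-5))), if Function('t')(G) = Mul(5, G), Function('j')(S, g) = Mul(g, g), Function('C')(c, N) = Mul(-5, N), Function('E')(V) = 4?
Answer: 1716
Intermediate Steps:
Function('j')(S, g) = Pow(g, 2)
Add(Function('j')(Function('C')(-4, -2), Function('E')(-4)), Mul(-68, Function('t')(-5))) = Add(Pow(4, 2), Mul(-68, Mul(5, -5))) = Add(16, Mul(-68, -25)) = Add(16, 1700) = 1716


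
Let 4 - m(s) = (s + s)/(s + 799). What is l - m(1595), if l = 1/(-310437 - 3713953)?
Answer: -676309393/253536570 ≈ -2.6675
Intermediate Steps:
m(s) = 4 - 2*s/(799 + s) (m(s) = 4 - (s + s)/(s + 799) = 4 - 2*s/(799 + s))
l = -1/4024390 (l = 1/(-4024390) = -1/4024390 ≈ -2.4848e-7)
l - m(1595) = -1/4024390 - 2*(1598 + 1595)/(799 + 1595) = -1/4024390 - 2*3193/2394 = -1/4024390 - 1*3193/1197 = -1/4024390 - 3193/1197 = -676309393/253536570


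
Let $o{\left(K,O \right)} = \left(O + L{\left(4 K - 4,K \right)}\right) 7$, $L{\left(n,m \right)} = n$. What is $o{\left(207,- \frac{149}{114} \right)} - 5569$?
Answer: $\frac{21643}{114} \approx 189.85$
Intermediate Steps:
$o{\left(K,O \right)} = -28 + 7 O + 28 K$ ($o{\left(K,O \right)} = \left(O + \left(4 K - 4\right)\right) 7 = \left(O + \left(-4 + 4 K\right)\right) 7 = \left(-4 + O + 4 K\right) 7 = -28 + 7 O + 28 K$)
$o{\left(207,- \frac{149}{114} \right)} - 5569 = \left(-28 + 7 \left(- \frac{149}{114}\right) + 28 \cdot 207\right) - 5569 = \left(-28 + 7 \left(\left(-149\right) \frac{1}{114}\right) + 5796\right) - 5569 = \left(-28 + 7 \left(- \frac{149}{114}\right) + 5796\right) - 5569 = \left(-28 - \frac{1043}{114} + 5796\right) - 5569 = \frac{656509}{114} - 5569 = \frac{21643}{114}$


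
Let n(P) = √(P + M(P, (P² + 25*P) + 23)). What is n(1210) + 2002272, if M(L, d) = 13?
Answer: 2002272 + √1223 ≈ 2.0023e+6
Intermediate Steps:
n(P) = √(13 + P) (n(P) = √(P + 13) = √(13 + P))
n(1210) + 2002272 = √(13 + 1210) + 2002272 = √1223 + 2002272 = 2002272 + √1223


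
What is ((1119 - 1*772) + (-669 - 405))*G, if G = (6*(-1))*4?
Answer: 17448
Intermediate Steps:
G = -24 (G = -6*4 = -24)
((1119 - 1*772) + (-669 - 405))*G = ((1119 - 1*772) + (-669 - 405))*(-24) = ((1119 - 772) - 1074)*(-24) = (347 - 1074)*(-24) = -727*(-24) = 17448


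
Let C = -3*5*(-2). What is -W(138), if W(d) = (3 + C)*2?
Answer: -66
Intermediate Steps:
C = 30 (C = -15*(-2) = 30)
W(d) = 66 (W(d) = (3 + 30)*2 = 33*2 = 66)
-W(138) = -1*66 = -66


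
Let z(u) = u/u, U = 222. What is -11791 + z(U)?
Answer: -11790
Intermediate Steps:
z(u) = 1
-11791 + z(U) = -11791 + 1 = -11790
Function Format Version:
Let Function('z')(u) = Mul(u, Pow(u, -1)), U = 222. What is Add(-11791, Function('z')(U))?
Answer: -11790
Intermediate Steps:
Function('z')(u) = 1
Add(-11791, Function('z')(U)) = Add(-11791, 1) = -11790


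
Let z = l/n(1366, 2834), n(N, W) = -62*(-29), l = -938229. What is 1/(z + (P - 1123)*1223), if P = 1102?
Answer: -1798/47116263 ≈ -3.8161e-5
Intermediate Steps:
n(N, W) = 1798
z = -938229/1798 ≈ -521.82
1/(z + (P - 1123)*1223) = 1/(-938229/1798 + (1102 - 1123)*1223) = 1/(-938229/1798 - 21*1223) = 1/(-938229/1798 - 25683) = 1/(-47116263/1798) = -1798/47116263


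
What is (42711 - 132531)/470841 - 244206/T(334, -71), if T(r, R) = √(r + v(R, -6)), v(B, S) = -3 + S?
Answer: -29940/156947 - 244206*√13/65 ≈ -13546.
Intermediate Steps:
T(r, R) = √(-9 + r) (T(r, R) = √(r + (-3 - 6)) = √(r - 9) = √(-9 + r))
(42711 - 132531)/470841 - 244206/T(334, -71) = (42711 - 132531)/470841 - 244206/√(-9 + 334) = -89820*1/470841 - 244206*√13/65 = -29940/156947 - 244206*√13/65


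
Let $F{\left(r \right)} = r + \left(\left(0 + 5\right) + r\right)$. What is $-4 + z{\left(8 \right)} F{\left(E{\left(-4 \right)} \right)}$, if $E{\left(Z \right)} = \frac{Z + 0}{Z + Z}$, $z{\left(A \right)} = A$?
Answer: $44$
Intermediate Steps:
$E{\left(Z \right)} = \frac{1}{2}$ ($E{\left(Z \right)} = \frac{Z}{2 Z} = Z \frac{1}{2 Z} = \frac{1}{2}$)
$F{\left(r \right)} = 5 + 2 r$ ($F{\left(r \right)} = r + \left(5 + r\right) = 5 + 2 r$)
$-4 + z{\left(8 \right)} F{\left(E{\left(-4 \right)} \right)} = -4 + 8 \left(5 + 2 \cdot \frac{1}{2}\right) = -4 + 8 \left(5 + 1\right) = -4 + 8 \cdot 6 = -4 + 48 = 44$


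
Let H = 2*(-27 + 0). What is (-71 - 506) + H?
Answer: -631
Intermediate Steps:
H = -54 (H = 2*(-27) = -54)
(-71 - 506) + H = (-71 - 506) - 54 = -577 - 54 = -631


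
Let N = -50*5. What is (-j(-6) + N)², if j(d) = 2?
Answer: 63504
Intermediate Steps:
N = -250
(-j(-6) + N)² = (-1*2 - 250)² = (-2 - 250)² = (-252)² = 63504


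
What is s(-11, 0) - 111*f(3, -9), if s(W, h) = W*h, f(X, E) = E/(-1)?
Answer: -999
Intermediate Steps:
f(X, E) = -E (f(X, E) = E*(-1) = -E)
s(-11, 0) - 111*f(3, -9) = -11*0 - (-111)*(-9) = 0 - 111*9 = 0 - 999 = -999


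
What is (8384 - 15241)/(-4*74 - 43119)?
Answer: 6857/43415 ≈ 0.15794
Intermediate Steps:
(8384 - 15241)/(-4*74 - 43119) = -6857/(-296 - 43119) = -6857/(-43415) = -6857*(-1/43415) = 6857/43415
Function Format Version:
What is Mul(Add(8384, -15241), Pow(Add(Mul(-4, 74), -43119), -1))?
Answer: Rational(6857, 43415) ≈ 0.15794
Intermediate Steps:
Mul(Add(8384, -15241), Pow(Add(Mul(-4, 74), -43119), -1)) = Mul(-6857, Pow(Add(-296, -43119), -1)) = Mul(-6857, Pow(-43415, -1)) = Mul(-6857, Rational(-1, 43415)) = Rational(6857, 43415)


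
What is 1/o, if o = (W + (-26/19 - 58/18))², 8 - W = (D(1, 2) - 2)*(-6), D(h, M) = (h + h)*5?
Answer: 29241/77281681 ≈ 0.00037837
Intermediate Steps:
D(h, M) = 10*h (D(h, M) = (2*h)*5 = 10*h)
W = 56 (W = 8 - (10*1 - 2)*(-6) = 8 - (10 - 2)*(-6) = 8 - 8*(-6) = 8 - 1*(-48) = 8 + 48 = 56)
o = 77281681/29241 (o = (56 + (-26/19 - 58/18))² = (56 + (-26*1/19 - 58*1/18))² = (56 + (-26/19 - 29/9))² = (56 - 785/171)² = (8791/171)² = 77281681/29241 ≈ 2642.9)
1/o = 1/(77281681/29241) = 29241/77281681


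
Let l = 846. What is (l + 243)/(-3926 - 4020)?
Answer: -1089/7946 ≈ -0.13705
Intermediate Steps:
(l + 243)/(-3926 - 4020) = (846 + 243)/(-3926 - 4020) = 1089/(-7946) = 1089*(-1/7946) = -1089/7946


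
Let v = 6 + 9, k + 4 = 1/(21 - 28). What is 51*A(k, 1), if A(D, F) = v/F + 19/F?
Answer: 1734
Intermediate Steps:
k = -29/7 (k = -4 + 1/(21 - 28) = -4 + 1/(-7) = -4 - ⅐ = -29/7 ≈ -4.1429)
v = 15
A(D, F) = 34/F (A(D, F) = 15/F + 19/F = 34/F)
51*A(k, 1) = 51*(34/1) = 51*(34*1) = 51*34 = 1734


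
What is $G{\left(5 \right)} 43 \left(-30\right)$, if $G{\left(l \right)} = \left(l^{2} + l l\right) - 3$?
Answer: $-60630$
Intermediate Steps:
$G{\left(l \right)} = -3 + 2 l^{2}$ ($G{\left(l \right)} = \left(l^{2} + l^{2}\right) - 3 = 2 l^{2} - 3 = -3 + 2 l^{2}$)
$G{\left(5 \right)} 43 \left(-30\right) = \left(-3 + 2 \cdot 5^{2}\right) 43 \left(-30\right) = \left(-3 + 2 \cdot 25\right) 43 \left(-30\right) = \left(-3 + 50\right) 43 \left(-30\right) = 47 \cdot 43 \left(-30\right) = 2021 \left(-30\right) = -60630$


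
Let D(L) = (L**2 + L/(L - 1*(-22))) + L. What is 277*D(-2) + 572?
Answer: 10983/10 ≈ 1098.3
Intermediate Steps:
D(L) = L + L**2 + L/(22 + L) (D(L) = (L**2 + L/(L + 22)) + L = (L**2 + L/(22 + L)) + L = L + L**2 + L/(22 + L))
277*D(-2) + 572 = 277*(-2*(23 + (-2)**2 + 23*(-2))/(22 - 2)) + 572 = 277*(-2*(23 + 4 - 46)/20) + 572 = 277*(-2*1/20*(-19)) + 572 = 277*(19/10) + 572 = 5263/10 + 572 = 10983/10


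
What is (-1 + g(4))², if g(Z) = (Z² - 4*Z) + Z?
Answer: 9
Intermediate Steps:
g(Z) = Z² - 3*Z
(-1 + g(4))² = (-1 + 4*(-3 + 4))² = (-1 + 4*1)² = (-1 + 4)² = 3² = 9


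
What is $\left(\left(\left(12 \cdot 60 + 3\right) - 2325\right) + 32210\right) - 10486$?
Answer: $20122$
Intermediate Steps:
$\left(\left(\left(12 \cdot 60 + 3\right) - 2325\right) + 32210\right) - 10486 = \left(\left(\left(720 + 3\right) - 2325\right) + 32210\right) - 10486 = \left(\left(723 - 2325\right) + 32210\right) - 10486 = \left(-1602 + 32210\right) - 10486 = 30608 - 10486 = 20122$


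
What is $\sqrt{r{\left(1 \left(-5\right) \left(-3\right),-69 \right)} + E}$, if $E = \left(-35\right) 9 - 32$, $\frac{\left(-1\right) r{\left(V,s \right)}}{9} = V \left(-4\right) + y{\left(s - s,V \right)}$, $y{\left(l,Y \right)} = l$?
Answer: $\sqrt{193} \approx 13.892$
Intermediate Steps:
$r{\left(V,s \right)} = 36 V$ ($r{\left(V,s \right)} = - 9 \left(V \left(-4\right) + \left(s - s\right)\right) = - 9 \left(- 4 V + 0\right) = - 9 \left(- 4 V\right) = 36 V$)
$E = -347$ ($E = -315 - 32 = -347$)
$\sqrt{r{\left(1 \left(-5\right) \left(-3\right),-69 \right)} + E} = \sqrt{36 \cdot 1 \left(-5\right) \left(-3\right) - 347} = \sqrt{36 \left(\left(-5\right) \left(-3\right)\right) - 347} = \sqrt{36 \cdot 15 - 347} = \sqrt{540 - 347} = \sqrt{193}$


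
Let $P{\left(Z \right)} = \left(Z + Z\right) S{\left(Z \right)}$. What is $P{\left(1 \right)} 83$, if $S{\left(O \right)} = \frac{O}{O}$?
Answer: $166$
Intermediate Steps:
$S{\left(O \right)} = 1$
$P{\left(Z \right)} = 2 Z$ ($P{\left(Z \right)} = \left(Z + Z\right) 1 = 2 Z 1 = 2 Z$)
$P{\left(1 \right)} 83 = 2 \cdot 1 \cdot 83 = 2 \cdot 83 = 166$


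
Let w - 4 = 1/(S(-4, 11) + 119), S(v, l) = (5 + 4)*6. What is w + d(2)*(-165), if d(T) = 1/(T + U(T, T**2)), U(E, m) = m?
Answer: -8129/346 ≈ -23.494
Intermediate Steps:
S(v, l) = 54 (S(v, l) = 9*6 = 54)
d(T) = 1/(T + T**2)
w = 693/173 (w = 4 + 1/(54 + 119) = 4 + 1/173 = 693/173 ≈ 4.0058)
w + d(2)*(-165) = 693/173 + (1/(2*(1 + 2)))*(-165) = 693/173 + ((1/2)/3)*(-165) = 693/173 + ((1/2)*(1/3))*(-165) = 693/173 + (1/6)*(-165) = 693/173 - 55/2 = -8129/346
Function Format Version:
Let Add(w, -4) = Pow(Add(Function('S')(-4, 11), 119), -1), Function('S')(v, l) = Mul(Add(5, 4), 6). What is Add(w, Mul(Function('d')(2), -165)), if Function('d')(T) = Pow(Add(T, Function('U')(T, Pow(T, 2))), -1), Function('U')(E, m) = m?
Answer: Rational(-8129, 346) ≈ -23.494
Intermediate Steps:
Function('S')(v, l) = 54 (Function('S')(v, l) = Mul(9, 6) = 54)
Function('d')(T) = Pow(Add(T, Pow(T, 2)), -1)
w = Rational(693, 173) (w = Add(4, Pow(Add(54, 119), -1)) = Add(4, Pow(173, -1)) = Add(4, Rational(1, 173)) = Rational(693, 173) ≈ 4.0058)
Add(w, Mul(Function('d')(2), -165)) = Add(Rational(693, 173), Mul(Mul(Pow(2, -1), Pow(Add(1, 2), -1)), -165)) = Add(Rational(693, 173), Mul(Mul(Rational(1, 2), Pow(3, -1)), -165)) = Add(Rational(693, 173), Mul(Mul(Rational(1, 2), Rational(1, 3)), -165)) = Add(Rational(693, 173), Mul(Rational(1, 6), -165)) = Add(Rational(693, 173), Rational(-55, 2)) = Rational(-8129, 346)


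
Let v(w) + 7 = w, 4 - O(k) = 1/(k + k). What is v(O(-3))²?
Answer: 289/36 ≈ 8.0278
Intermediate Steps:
O(k) = 4 - 1/(2*k) (O(k) = 4 - 1/(k + k) = 4 - 1/(2*k))
v(w) = -7 + w
v(O(-3))² = (-7 + (4 - ½/(-3)))² = (-7 + (4 - ½*(-⅓)))² = (-7 + (4 + ⅙))² = (-7 + 25/6)² = (-17/6)² = 289/36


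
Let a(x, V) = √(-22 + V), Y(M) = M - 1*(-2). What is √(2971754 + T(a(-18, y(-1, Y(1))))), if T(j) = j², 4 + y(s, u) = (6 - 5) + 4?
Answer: √2971733 ≈ 1723.9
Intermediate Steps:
Y(M) = 2 + M (Y(M) = M + 2 = 2 + M)
y(s, u) = 1 (y(s, u) = -4 + ((6 - 5) + 4) = -4 + (1 + 4) = -4 + 5 = 1)
√(2971754 + T(a(-18, y(-1, Y(1))))) = √(2971754 + (√(-22 + 1))²) = √(2971754 + (√(-21))²) = √(2971754 + (I*√21)²) = √(2971754 - 21) = √2971733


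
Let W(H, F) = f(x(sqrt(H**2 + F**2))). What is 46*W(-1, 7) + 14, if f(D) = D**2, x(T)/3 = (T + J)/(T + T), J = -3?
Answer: 13613/100 - 621*sqrt(2)/10 ≈ 48.307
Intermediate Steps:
x(T) = 3*(-3 + T)/(2*T) (x(T) = 3*((T - 3)/(T + T)) = 3*((-3 + T)/((2*T))) = 3*((-3 + T)*(1/(2*T))) = 3*((-3 + T)/(2*T)) = 3*(-3 + T)/(2*T))
W(H, F) = 9*(-3 + sqrt(F**2 + H**2))**2/(4*(F**2 + H**2)) (W(H, F) = (3*(-3 + sqrt(H**2 + F**2))/(2*(sqrt(H**2 + F**2))))**2 = (3*(-3 + sqrt(F**2 + H**2))/(2*(sqrt(F**2 + H**2))))**2 = (3*(-3 + sqrt(F**2 + H**2))/(2*sqrt(F**2 + H**2)))**2 = 9*(-3 + sqrt(F**2 + H**2))**2/(4*(F**2 + H**2)))
46*W(-1, 7) + 14 = 46*(9*(-3 + sqrt(7**2 + (-1)**2))**2/(4*(7**2 + (-1)**2))) + 14 = 46*(9*(-3 + sqrt(49 + 1))**2/(4*(49 + 1))) + 14 = 46*((9/4)*(-3 + sqrt(50))**2/50) + 14 = 46*((9/4)*(-3 + 5*sqrt(2))**2*(1/50)) + 14 = 46*(9*(-3 + 5*sqrt(2))**2/200) + 14 = 207*(-3 + 5*sqrt(2))**2/100 + 14 = 14 + 207*(-3 + 5*sqrt(2))**2/100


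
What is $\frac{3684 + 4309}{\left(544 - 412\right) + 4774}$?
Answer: $\frac{7993}{4906} \approx 1.6292$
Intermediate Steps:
$\frac{3684 + 4309}{\left(544 - 412\right) + 4774} = \frac{7993}{132 + 4774} = \frac{7993}{4906}$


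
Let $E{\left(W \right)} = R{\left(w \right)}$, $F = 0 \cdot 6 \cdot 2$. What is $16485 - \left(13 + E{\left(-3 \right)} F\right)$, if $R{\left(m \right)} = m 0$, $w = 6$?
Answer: $16472$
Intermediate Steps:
$F = 0$ ($F = 0 \cdot 2 = 0$)
$R{\left(m \right)} = 0$
$E{\left(W \right)} = 0$
$16485 - \left(13 + E{\left(-3 \right)} F\right) = 16485 - \left(13 + 0 \cdot 0\right) = 16485 - \left(13 + 0\right) = 16485 - 13 = 16472$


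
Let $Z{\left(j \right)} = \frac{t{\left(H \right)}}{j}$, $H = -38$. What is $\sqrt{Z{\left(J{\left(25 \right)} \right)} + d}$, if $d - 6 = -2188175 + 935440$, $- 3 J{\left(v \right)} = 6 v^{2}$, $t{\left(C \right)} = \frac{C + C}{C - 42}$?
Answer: $\frac{i \sqrt{313182250190}}{500} \approx 1119.3 i$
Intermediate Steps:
$t{\left(C \right)} = \frac{2 C}{-42 + C}$
$J{\left(v \right)} = - 2 v^{2}$ ($J{\left(v \right)} = - \frac{6 v^{2}}{3} = - 2 v^{2}$)
$Z{\left(j \right)} = \frac{19}{20 j}$ ($Z{\left(j \right)} = \frac{2 \left(-38\right) \frac{1}{-42 - 38}}{j} = \frac{2 \left(-38\right) \frac{1}{-80}}{j} = \frac{2 \left(-38\right) \left(- \frac{1}{80}\right)}{j} = \frac{19}{20 j}$)
$d = -1252729$ ($d = 6 + \left(-2188175 + 935440\right) = 6 - 1252735 = -1252729$)
$\sqrt{Z{\left(J{\left(25 \right)} \right)} + d} = \sqrt{\frac{19}{20 \left(- 2 \cdot 25^{2}\right)} - 1252729} = \sqrt{\frac{19}{20 \left(\left(-2\right) 625\right)} - 1252729} = \sqrt{\frac{19}{20 \left(-1250\right)} - 1252729} = \sqrt{\frac{19}{20} \left(- \frac{1}{1250}\right) - 1252729} = \sqrt{- \frac{19}{25000} - 1252729} = \sqrt{- \frac{31318225019}{25000}} = \frac{i \sqrt{313182250190}}{500}$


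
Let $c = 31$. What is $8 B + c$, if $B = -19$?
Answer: $-121$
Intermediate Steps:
$8 B + c = 8 \left(-19\right) + 31 = -152 + 31 = -121$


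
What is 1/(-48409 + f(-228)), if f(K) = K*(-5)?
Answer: -1/47269 ≈ -2.1156e-5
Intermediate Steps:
f(K) = -5*K
1/(-48409 + f(-228)) = 1/(-48409 - 5*(-228)) = 1/(-48409 + 1140) = 1/(-47269) = -1/47269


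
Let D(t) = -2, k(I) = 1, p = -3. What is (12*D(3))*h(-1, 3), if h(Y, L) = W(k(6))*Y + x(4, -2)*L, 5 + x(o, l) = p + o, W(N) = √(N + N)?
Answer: 288 + 24*√2 ≈ 321.94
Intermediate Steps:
W(N) = √2*√N (W(N) = √(2*N) = √2*√N)
x(o, l) = -8 + o (x(o, l) = -5 + (-3 + o) = -8 + o)
h(Y, L) = -4*L + Y*√2 (h(Y, L) = (√2*√1)*Y + (-8 + 4)*L = (√2*1)*Y - 4*L = √2*Y - 4*L = Y*√2 - 4*L = -4*L + Y*√2)
(12*D(3))*h(-1, 3) = (12*(-2))*(-4*3 - √2) = -24*(-12 - √2) = 288 + 24*√2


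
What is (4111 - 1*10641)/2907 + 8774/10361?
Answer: -42151312/30119427 ≈ -1.3995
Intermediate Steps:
(4111 - 1*10641)/2907 + 8774/10361 = (4111 - 10641)*(1/2907) + 8774*(1/10361) = -6530*1/2907 + 8774/10361 = -6530/2907 + 8774/10361 = -42151312/30119427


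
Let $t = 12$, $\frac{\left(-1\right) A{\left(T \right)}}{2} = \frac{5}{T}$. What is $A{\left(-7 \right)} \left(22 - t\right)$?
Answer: $\frac{100}{7} \approx 14.286$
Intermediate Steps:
$A{\left(T \right)} = - \frac{10}{T}$ ($A{\left(T \right)} = - 2 \frac{5}{T} = - \frac{10}{T}$)
$A{\left(-7 \right)} \left(22 - t\right) = - \frac{10}{-7} \left(22 - 12\right) = \left(-10\right) \left(- \frac{1}{7}\right) \left(22 - 12\right) = \frac{10}{7} \cdot 10 = \frac{100}{7}$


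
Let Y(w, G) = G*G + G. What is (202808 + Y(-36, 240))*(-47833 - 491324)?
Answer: -140530193736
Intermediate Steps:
Y(w, G) = G + G² (Y(w, G) = G² + G = G + G²)
(202808 + Y(-36, 240))*(-47833 - 491324) = (202808 + 240*(1 + 240))*(-47833 - 491324) = (202808 + 240*241)*(-539157) = (202808 + 57840)*(-539157) = 260648*(-539157) = -140530193736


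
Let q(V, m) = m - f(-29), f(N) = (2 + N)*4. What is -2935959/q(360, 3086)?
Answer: -2935959/3194 ≈ -919.21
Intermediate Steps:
f(N) = 8 + 4*N
q(V, m) = 108 + m (q(V, m) = m - (8 + 4*(-29)) = m - (8 - 116) = m - 1*(-108) = m + 108 = 108 + m)
-2935959/q(360, 3086) = -2935959/(108 + 3086) = -2935959/3194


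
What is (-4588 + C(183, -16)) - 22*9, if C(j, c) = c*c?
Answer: -4530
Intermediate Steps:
C(j, c) = c**2
(-4588 + C(183, -16)) - 22*9 = (-4588 + (-16)**2) - 22*9 = (-4588 + 256) - 198 = -4332 - 198 = -4530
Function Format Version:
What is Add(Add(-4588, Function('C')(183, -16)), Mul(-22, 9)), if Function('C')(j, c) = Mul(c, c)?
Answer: -4530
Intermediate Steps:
Function('C')(j, c) = Pow(c, 2)
Add(Add(-4588, Function('C')(183, -16)), Mul(-22, 9)) = Add(Add(-4588, Pow(-16, 2)), Mul(-22, 9)) = Add(Add(-4588, 256), -198) = Add(-4332, -198) = -4530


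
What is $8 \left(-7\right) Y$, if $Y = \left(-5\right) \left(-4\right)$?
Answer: $-1120$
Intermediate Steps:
$Y = 20$
$8 \left(-7\right) Y = 8 \left(-7\right) 20 = \left(-56\right) 20 = -1120$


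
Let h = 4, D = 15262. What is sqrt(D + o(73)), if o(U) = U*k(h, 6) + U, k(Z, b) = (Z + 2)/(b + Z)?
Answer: sqrt(384470)/5 ≈ 124.01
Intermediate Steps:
k(Z, b) = (2 + Z)/(Z + b)
o(U) = 8*U/5 (o(U) = U*((2 + 4)/(4 + 6)) + U = U*(6/10) + U = U*((1/10)*6) + U = U*(3/5) + U = 3*U/5 + U = 8*U/5)
sqrt(D + o(73)) = sqrt(15262 + (8/5)*73) = sqrt(15262 + 584/5) = sqrt(76894/5) = sqrt(384470)/5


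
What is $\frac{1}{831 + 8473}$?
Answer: $\frac{1}{9304} \approx 0.00010748$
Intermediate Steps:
$\frac{1}{831 + 8473} = \frac{1}{9304}$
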